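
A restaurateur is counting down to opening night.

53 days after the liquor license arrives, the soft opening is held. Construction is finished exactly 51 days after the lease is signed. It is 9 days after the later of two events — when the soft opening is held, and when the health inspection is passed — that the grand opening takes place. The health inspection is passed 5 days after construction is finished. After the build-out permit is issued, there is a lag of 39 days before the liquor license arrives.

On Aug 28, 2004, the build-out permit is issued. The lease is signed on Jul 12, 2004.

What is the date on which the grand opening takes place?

Dec 7, 2004

The build-out permit is issued: Aug 28, 2004.
The liquor license arrives: Aug 28, 2004 + 39 days = Oct 6, 2004.
The soft opening is held: Oct 6, 2004 + 53 days = Nov 28, 2004.
The lease is signed: Jul 12, 2004.
Construction is finished: Jul 12, 2004 + 51 days = Sep 1, 2004.
The health inspection is passed: Sep 1, 2004 + 5 days = Sep 6, 2004.
Both prerequisites met — the soft opening is held (Nov 28, 2004), the health inspection is passed (Sep 6, 2004); the later is Nov 28, 2004.
The grand opening takes place: Nov 28, 2004 + 9 days = Dec 7, 2004.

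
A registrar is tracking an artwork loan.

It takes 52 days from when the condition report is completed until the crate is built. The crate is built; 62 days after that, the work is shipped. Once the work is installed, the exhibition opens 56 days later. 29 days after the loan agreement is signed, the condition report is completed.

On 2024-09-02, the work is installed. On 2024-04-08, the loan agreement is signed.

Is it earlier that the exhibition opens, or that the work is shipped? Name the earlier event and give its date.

The work is installed: Sep 2, 2024.
The exhibition opens: Sep 2, 2024 + 56 days = Oct 28, 2024.
The loan agreement is signed: Apr 8, 2024.
The condition report is completed: Apr 8, 2024 + 29 days = May 7, 2024.
The crate is built: May 7, 2024 + 52 days = Jun 28, 2024.
The work is shipped: Jun 28, 2024 + 62 days = Aug 29, 2024.
Comparing: the exhibition opens on Oct 28, 2024 vs the work is shipped on Aug 29, 2024. Earlier: the work is shipped.

The work is shipped — 2024-08-29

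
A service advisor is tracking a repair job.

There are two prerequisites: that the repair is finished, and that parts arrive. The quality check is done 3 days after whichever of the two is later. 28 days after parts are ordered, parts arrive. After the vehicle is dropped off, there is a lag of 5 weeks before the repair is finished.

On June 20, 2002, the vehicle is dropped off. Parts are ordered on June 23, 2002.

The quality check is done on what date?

The vehicle is dropped off: Jun 20, 2002.
The repair is finished: Jun 20, 2002 + 5 weeks = Jul 25, 2002.
Parts are ordered: Jun 23, 2002.
Parts arrive: Jun 23, 2002 + 28 days = Jul 21, 2002.
Both prerequisites met — the repair is finished (Jul 25, 2002), parts arrive (Jul 21, 2002); the later is Jul 25, 2002.
The quality check is done: Jul 25, 2002 + 3 days = Jul 28, 2002.

July 28, 2002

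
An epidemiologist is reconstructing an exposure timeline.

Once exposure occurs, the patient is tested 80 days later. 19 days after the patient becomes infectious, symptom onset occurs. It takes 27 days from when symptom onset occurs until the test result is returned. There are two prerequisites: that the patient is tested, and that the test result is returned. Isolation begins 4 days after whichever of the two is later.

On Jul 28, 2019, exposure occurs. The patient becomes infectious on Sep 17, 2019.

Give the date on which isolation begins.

Nov 6, 2019

Exposure occurs: Jul 28, 2019.
The patient is tested: Jul 28, 2019 + 80 days = Oct 16, 2019.
The patient becomes infectious: Sep 17, 2019.
Symptom onset occurs: Sep 17, 2019 + 19 days = Oct 6, 2019.
The test result is returned: Oct 6, 2019 + 27 days = Nov 2, 2019.
Both prerequisites met — the patient is tested (Oct 16, 2019), the test result is returned (Nov 2, 2019); the later is Nov 2, 2019.
Isolation begins: Nov 2, 2019 + 4 days = Nov 6, 2019.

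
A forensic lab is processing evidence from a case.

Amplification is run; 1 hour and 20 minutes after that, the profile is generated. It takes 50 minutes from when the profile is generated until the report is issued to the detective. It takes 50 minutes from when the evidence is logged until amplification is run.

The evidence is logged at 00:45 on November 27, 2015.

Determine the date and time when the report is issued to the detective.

03:45 on November 27, 2015

The evidence is logged: 00:45 Nov 27, 2015.
Amplification is run: 00:45 Nov 27, 2015 + 50m = 01:35 Nov 27, 2015.
The profile is generated: 01:35 Nov 27, 2015 + 1h20m = 02:55 Nov 27, 2015.
The report is issued to the detective: 02:55 Nov 27, 2015 + 50m = 03:45 Nov 27, 2015.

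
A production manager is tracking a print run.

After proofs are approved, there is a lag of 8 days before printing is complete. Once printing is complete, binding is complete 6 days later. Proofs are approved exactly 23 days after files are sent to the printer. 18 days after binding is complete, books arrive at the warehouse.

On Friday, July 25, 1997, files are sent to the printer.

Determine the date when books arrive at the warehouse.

Files are sent to the printer: Jul 25, 1997.
Proofs are approved: Jul 25, 1997 + 23 days = Aug 17, 1997.
Printing is complete: Aug 17, 1997 + 8 days = Aug 25, 1997.
Binding is complete: Aug 25, 1997 + 6 days = Aug 31, 1997.
Books arrive at the warehouse: Aug 31, 1997 + 18 days = Sep 18, 1997.

Thursday, September 18, 1997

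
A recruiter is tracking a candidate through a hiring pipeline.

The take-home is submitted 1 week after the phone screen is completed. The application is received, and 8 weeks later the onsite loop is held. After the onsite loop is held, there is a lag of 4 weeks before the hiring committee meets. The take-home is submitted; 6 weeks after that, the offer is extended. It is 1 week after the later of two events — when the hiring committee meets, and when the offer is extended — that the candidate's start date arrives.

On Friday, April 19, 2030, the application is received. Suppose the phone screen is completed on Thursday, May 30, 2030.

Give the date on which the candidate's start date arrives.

The application is received: Apr 19, 2030.
The onsite loop is held: Apr 19, 2030 + 8 weeks = Jun 14, 2030.
The hiring committee meets: Jun 14, 2030 + 4 weeks = Jul 12, 2030.
The phone screen is completed: May 30, 2030.
The take-home is submitted: May 30, 2030 + 1 week = Jun 6, 2030.
The offer is extended: Jun 6, 2030 + 6 weeks = Jul 18, 2030.
Both prerequisites met — the hiring committee meets (Jul 12, 2030), the offer is extended (Jul 18, 2030); the later is Jul 18, 2030.
The candidate's start date arrives: Jul 18, 2030 + 1 week = Jul 25, 2030.

Thursday, July 25, 2030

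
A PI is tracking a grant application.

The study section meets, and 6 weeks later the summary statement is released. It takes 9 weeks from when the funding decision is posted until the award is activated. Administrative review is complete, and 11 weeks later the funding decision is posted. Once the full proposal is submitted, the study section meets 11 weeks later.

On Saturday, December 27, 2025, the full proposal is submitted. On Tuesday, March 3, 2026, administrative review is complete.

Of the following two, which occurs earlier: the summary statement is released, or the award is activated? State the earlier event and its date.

The full proposal is submitted: Dec 27, 2025.
The study section meets: Dec 27, 2025 + 11 weeks = Mar 14, 2026.
The summary statement is released: Mar 14, 2026 + 6 weeks = Apr 25, 2026.
Administrative review is complete: Mar 3, 2026.
The funding decision is posted: Mar 3, 2026 + 11 weeks = May 19, 2026.
The award is activated: May 19, 2026 + 9 weeks = Jul 21, 2026.
Comparing: the summary statement is released on Apr 25, 2026 vs the award is activated on Jul 21, 2026. Earlier: the summary statement is released.

The summary statement is released — Saturday, April 25, 2026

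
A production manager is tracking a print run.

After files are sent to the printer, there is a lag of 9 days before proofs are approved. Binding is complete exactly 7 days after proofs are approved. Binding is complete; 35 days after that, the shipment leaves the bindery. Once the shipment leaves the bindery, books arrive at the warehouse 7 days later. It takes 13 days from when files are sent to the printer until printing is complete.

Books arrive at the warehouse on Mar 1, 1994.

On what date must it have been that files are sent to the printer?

Jan 2, 1994

Books arrive at the warehouse: Mar 1, 1994.
The shipment leaves the bindery: Mar 1, 1994 − 7 days = Feb 22, 1994.
Binding is complete: Feb 22, 1994 − 35 days = Jan 18, 1994.
Proofs are approved: Jan 18, 1994 − 7 days = Jan 11, 1994.
Files are sent to the printer: Jan 11, 1994 − 9 days = Jan 2, 1994.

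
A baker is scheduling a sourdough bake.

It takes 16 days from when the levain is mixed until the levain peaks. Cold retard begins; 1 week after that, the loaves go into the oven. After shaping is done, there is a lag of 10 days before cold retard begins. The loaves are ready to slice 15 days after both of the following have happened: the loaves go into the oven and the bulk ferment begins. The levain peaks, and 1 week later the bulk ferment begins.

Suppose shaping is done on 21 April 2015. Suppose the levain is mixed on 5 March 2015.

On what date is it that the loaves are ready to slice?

Shaping is done: Apr 21, 2015.
Cold retard begins: Apr 21, 2015 + 10 days = May 1, 2015.
The loaves go into the oven: May 1, 2015 + 1 week = May 8, 2015.
The levain is mixed: Mar 5, 2015.
The levain peaks: Mar 5, 2015 + 16 days = Mar 21, 2015.
The bulk ferment begins: Mar 21, 2015 + 1 week = Mar 28, 2015.
Both prerequisites met — the loaves go into the oven (May 8, 2015), the bulk ferment begins (Mar 28, 2015); the later is May 8, 2015.
The loaves are ready to slice: May 8, 2015 + 15 days = May 23, 2015.

23 May 2015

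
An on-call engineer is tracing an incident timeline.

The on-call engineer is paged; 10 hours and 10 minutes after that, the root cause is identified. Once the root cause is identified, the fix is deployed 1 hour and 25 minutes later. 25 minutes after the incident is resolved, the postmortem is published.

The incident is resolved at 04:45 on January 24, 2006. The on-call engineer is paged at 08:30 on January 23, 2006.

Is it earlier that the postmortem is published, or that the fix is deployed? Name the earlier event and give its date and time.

The incident is resolved: 04:45 Jan 24, 2006.
The postmortem is published: 04:45 Jan 24, 2006 + 25m = 05:10 Jan 24, 2006.
The on-call engineer is paged: 08:30 Jan 23, 2006.
The root cause is identified: 08:30 Jan 23, 2006 + 10h10m = 18:40 Jan 23, 2006.
The fix is deployed: 18:40 Jan 23, 2006 + 1h25m = 20:05 Jan 23, 2006.
Comparing: the postmortem is published at 05:10 Jan 24, 2006 vs the fix is deployed at 20:05 Jan 23, 2006. Earlier: the fix is deployed.

The fix is deployed — 20:05 on January 23, 2006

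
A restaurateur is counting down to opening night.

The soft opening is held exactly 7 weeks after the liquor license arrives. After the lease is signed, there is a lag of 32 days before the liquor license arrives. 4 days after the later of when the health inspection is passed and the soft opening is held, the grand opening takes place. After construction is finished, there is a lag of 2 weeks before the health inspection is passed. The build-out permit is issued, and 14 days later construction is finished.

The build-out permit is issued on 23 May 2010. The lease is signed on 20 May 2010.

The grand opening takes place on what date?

The build-out permit is issued: May 23, 2010.
Construction is finished: May 23, 2010 + 14 days = Jun 6, 2010.
The health inspection is passed: Jun 6, 2010 + 2 weeks = Jun 20, 2010.
The lease is signed: May 20, 2010.
The liquor license arrives: May 20, 2010 + 32 days = Jun 21, 2010.
The soft opening is held: Jun 21, 2010 + 7 weeks = Aug 9, 2010.
Both prerequisites met — the health inspection is passed (Jun 20, 2010), the soft opening is held (Aug 9, 2010); the later is Aug 9, 2010.
The grand opening takes place: Aug 9, 2010 + 4 days = Aug 13, 2010.

13 August 2010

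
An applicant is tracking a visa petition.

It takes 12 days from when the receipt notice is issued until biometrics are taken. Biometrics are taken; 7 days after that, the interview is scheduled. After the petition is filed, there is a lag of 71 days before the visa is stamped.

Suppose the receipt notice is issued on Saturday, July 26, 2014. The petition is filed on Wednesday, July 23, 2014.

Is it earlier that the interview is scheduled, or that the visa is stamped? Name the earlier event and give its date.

The receipt notice is issued: Jul 26, 2014.
Biometrics are taken: Jul 26, 2014 + 12 days = Aug 7, 2014.
The interview is scheduled: Aug 7, 2014 + 7 days = Aug 14, 2014.
The petition is filed: Jul 23, 2014.
The visa is stamped: Jul 23, 2014 + 71 days = Oct 2, 2014.
Comparing: the interview is scheduled on Aug 14, 2014 vs the visa is stamped on Oct 2, 2014. Earlier: the interview is scheduled.

The interview is scheduled — Thursday, August 14, 2014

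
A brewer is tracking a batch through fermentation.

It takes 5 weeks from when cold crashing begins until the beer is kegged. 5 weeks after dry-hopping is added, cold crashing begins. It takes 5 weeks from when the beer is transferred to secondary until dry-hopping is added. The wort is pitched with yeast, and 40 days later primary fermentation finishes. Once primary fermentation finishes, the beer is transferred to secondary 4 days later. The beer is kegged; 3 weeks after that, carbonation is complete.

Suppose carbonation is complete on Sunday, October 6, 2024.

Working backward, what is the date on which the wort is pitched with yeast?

Carbonation is complete: Oct 6, 2024.
The beer is kegged: Oct 6, 2024 − 3 weeks = Sep 15, 2024.
Cold crashing begins: Sep 15, 2024 − 5 weeks = Aug 11, 2024.
Dry-hopping is added: Aug 11, 2024 − 5 weeks = Jul 7, 2024.
The beer is transferred to secondary: Jul 7, 2024 − 5 weeks = Jun 2, 2024.
Primary fermentation finishes: Jun 2, 2024 − 4 days = May 29, 2024.
The wort is pitched with yeast: May 29, 2024 − 40 days = Apr 19, 2024.

Friday, April 19, 2024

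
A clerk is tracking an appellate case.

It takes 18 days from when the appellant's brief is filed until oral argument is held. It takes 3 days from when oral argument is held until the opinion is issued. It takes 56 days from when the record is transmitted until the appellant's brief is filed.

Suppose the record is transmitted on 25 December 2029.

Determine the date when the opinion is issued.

The record is transmitted: Dec 25, 2029.
The appellant's brief is filed: Dec 25, 2029 + 56 days = Feb 19, 2030.
Oral argument is held: Feb 19, 2030 + 18 days = Mar 9, 2030.
The opinion is issued: Mar 9, 2030 + 3 days = Mar 12, 2030.

12 March 2030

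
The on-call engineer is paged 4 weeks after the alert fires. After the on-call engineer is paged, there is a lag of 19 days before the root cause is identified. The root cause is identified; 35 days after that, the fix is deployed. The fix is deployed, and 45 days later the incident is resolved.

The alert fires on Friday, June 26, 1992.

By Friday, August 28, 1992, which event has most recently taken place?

The root cause is identified

The alert fires: Jun 26, 1992.
The on-call engineer is paged: Jun 26, 1992 + 4 weeks = Jul 24, 1992.
The root cause is identified: Jul 24, 1992 + 19 days = Aug 12, 1992.
The fix is deployed: Aug 12, 1992 + 35 days = Sep 16, 1992.
The incident is resolved: Sep 16, 1992 + 45 days = Oct 31, 1992.
Aug 28, 1992 falls between when the root cause is identified (Aug 12, 1992) and when the fix is deployed (Sep 16, 1992).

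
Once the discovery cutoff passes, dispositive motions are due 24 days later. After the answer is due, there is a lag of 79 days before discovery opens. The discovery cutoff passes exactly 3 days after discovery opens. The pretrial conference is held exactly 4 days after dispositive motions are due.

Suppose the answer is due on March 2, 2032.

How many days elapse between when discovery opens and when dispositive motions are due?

27 days

Causal path: discovery opens → the discovery cutoff passes → dispositive motions are due.
Total delay along the path: 3 + 24 = 27 days.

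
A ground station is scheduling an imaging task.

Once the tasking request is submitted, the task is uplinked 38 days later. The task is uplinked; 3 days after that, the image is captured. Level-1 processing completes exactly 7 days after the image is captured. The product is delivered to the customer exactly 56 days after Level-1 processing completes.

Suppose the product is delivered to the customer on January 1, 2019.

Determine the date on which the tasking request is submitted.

September 19, 2018

The product is delivered to the customer: Jan 1, 2019.
Level-1 processing completes: Jan 1, 2019 − 56 days = Nov 6, 2018.
The image is captured: Nov 6, 2018 − 7 days = Oct 30, 2018.
The task is uplinked: Oct 30, 2018 − 3 days = Oct 27, 2018.
The tasking request is submitted: Oct 27, 2018 − 38 days = Sep 19, 2018.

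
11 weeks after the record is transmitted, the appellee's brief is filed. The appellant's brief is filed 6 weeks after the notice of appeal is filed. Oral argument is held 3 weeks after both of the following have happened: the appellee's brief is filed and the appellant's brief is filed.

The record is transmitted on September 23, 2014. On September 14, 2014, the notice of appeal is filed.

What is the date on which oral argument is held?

December 30, 2014

The record is transmitted: Sep 23, 2014.
The appellee's brief is filed: Sep 23, 2014 + 11 weeks = Dec 9, 2014.
The notice of appeal is filed: Sep 14, 2014.
The appellant's brief is filed: Sep 14, 2014 + 6 weeks = Oct 26, 2014.
Both prerequisites met — the appellee's brief is filed (Dec 9, 2014), the appellant's brief is filed (Oct 26, 2014); the later is Dec 9, 2014.
Oral argument is held: Dec 9, 2014 + 3 weeks = Dec 30, 2014.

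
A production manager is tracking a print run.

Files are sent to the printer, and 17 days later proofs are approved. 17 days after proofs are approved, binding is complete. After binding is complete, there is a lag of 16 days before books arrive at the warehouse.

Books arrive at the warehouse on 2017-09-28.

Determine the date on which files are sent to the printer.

2017-08-09

Books arrive at the warehouse: Sep 28, 2017.
Binding is complete: Sep 28, 2017 − 16 days = Sep 12, 2017.
Proofs are approved: Sep 12, 2017 − 17 days = Aug 26, 2017.
Files are sent to the printer: Aug 26, 2017 − 17 days = Aug 9, 2017.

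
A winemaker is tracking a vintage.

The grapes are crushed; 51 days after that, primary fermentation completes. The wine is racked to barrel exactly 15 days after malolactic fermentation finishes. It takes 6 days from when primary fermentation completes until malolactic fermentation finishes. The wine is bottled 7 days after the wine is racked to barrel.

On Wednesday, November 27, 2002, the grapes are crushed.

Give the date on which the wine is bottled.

Friday, February 14, 2003

The grapes are crushed: Nov 27, 2002.
Primary fermentation completes: Nov 27, 2002 + 51 days = Jan 17, 2003.
Malolactic fermentation finishes: Jan 17, 2003 + 6 days = Jan 23, 2003.
The wine is racked to barrel: Jan 23, 2003 + 15 days = Feb 7, 2003.
The wine is bottled: Feb 7, 2003 + 7 days = Feb 14, 2003.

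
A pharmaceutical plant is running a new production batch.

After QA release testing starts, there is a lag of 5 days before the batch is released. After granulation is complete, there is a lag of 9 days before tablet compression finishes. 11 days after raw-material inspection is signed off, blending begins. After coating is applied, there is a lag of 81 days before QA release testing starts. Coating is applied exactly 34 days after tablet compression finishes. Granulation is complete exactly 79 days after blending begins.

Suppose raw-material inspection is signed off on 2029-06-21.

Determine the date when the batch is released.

Raw-material inspection is signed off: Jun 21, 2029.
Blending begins: Jun 21, 2029 + 11 days = Jul 2, 2029.
Granulation is complete: Jul 2, 2029 + 79 days = Sep 19, 2029.
Tablet compression finishes: Sep 19, 2029 + 9 days = Sep 28, 2029.
Coating is applied: Sep 28, 2029 + 34 days = Nov 1, 2029.
QA release testing starts: Nov 1, 2029 + 81 days = Jan 21, 2030.
The batch is released: Jan 21, 2030 + 5 days = Jan 26, 2030.

2030-01-26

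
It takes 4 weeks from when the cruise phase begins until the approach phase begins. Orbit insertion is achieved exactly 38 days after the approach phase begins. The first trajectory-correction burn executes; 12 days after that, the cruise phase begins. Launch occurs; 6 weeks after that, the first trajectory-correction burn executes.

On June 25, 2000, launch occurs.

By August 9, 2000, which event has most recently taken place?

Launch occurs: Jun 25, 2000.
The first trajectory-correction burn executes: Jun 25, 2000 + 6 weeks = Aug 6, 2000.
The cruise phase begins: Aug 6, 2000 + 12 days = Aug 18, 2000.
The approach phase begins: Aug 18, 2000 + 4 weeks = Sep 15, 2000.
Orbit insertion is achieved: Sep 15, 2000 + 38 days = Oct 23, 2000.
Aug 9, 2000 falls between when the first trajectory-correction burn executes (Aug 6, 2000) and when the cruise phase begins (Aug 18, 2000).

The first trajectory-correction burn executes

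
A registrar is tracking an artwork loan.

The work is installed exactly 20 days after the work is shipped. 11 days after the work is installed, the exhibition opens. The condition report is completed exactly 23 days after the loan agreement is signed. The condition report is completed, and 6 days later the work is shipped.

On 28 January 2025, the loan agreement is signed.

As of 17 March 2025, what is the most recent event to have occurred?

The work is shipped

The loan agreement is signed: Jan 28, 2025.
The condition report is completed: Jan 28, 2025 + 23 days = Feb 20, 2025.
The work is shipped: Feb 20, 2025 + 6 days = Feb 26, 2025.
The work is installed: Feb 26, 2025 + 20 days = Mar 18, 2025.
The exhibition opens: Mar 18, 2025 + 11 days = Mar 29, 2025.
Mar 17, 2025 falls between when the work is shipped (Feb 26, 2025) and when the work is installed (Mar 18, 2025).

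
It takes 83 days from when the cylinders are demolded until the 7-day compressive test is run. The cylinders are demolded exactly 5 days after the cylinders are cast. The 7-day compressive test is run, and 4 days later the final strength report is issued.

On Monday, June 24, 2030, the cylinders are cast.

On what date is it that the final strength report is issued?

The cylinders are cast: Jun 24, 2030.
The cylinders are demolded: Jun 24, 2030 + 5 days = Jun 29, 2030.
The 7-day compressive test is run: Jun 29, 2030 + 83 days = Sep 20, 2030.
The final strength report is issued: Sep 20, 2030 + 4 days = Sep 24, 2030.

Tuesday, September 24, 2030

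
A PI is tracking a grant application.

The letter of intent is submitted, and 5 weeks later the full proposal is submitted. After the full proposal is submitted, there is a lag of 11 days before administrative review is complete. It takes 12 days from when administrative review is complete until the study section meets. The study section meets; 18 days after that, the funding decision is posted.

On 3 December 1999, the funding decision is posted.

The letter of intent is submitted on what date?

18 September 1999

The funding decision is posted: Dec 3, 1999.
The study section meets: Dec 3, 1999 − 18 days = Nov 15, 1999.
Administrative review is complete: Nov 15, 1999 − 12 days = Nov 3, 1999.
The full proposal is submitted: Nov 3, 1999 − 11 days = Oct 23, 1999.
The letter of intent is submitted: Oct 23, 1999 − 5 weeks = Sep 18, 1999.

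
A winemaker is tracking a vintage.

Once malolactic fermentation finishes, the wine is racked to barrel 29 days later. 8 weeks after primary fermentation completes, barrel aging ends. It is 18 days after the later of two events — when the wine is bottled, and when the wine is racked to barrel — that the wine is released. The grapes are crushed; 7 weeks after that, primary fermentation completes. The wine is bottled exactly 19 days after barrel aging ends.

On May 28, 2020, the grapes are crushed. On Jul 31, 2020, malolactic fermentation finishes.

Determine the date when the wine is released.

The grapes are crushed: May 28, 2020.
Primary fermentation completes: May 28, 2020 + 7 weeks = Jul 16, 2020.
Barrel aging ends: Jul 16, 2020 + 8 weeks = Sep 10, 2020.
The wine is bottled: Sep 10, 2020 + 19 days = Sep 29, 2020.
Malolactic fermentation finishes: Jul 31, 2020.
The wine is racked to barrel: Jul 31, 2020 + 29 days = Aug 29, 2020.
Both prerequisites met — the wine is bottled (Sep 29, 2020), the wine is racked to barrel (Aug 29, 2020); the later is Sep 29, 2020.
The wine is released: Sep 29, 2020 + 18 days = Oct 17, 2020.

Oct 17, 2020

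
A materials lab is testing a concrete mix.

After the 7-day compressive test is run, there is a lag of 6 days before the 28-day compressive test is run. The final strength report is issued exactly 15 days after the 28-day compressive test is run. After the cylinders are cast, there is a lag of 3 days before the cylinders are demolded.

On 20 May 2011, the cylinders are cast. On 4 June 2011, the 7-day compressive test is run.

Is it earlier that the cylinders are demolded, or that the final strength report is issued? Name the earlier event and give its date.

The cylinders are cast: May 20, 2011.
The cylinders are demolded: May 20, 2011 + 3 days = May 23, 2011.
The 7-day compressive test is run: Jun 4, 2011.
The 28-day compressive test is run: Jun 4, 2011 + 6 days = Jun 10, 2011.
The final strength report is issued: Jun 10, 2011 + 15 days = Jun 25, 2011.
Comparing: the cylinders are demolded on May 23, 2011 vs the final strength report is issued on Jun 25, 2011. Earlier: the cylinders are demolded.

The cylinders are demolded — 23 May 2011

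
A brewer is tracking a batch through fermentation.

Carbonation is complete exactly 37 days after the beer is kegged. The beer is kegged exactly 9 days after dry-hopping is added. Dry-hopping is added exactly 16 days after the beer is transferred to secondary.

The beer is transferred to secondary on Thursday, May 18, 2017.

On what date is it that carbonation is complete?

The beer is transferred to secondary: May 18, 2017.
Dry-hopping is added: May 18, 2017 + 16 days = Jun 3, 2017.
The beer is kegged: Jun 3, 2017 + 9 days = Jun 12, 2017.
Carbonation is complete: Jun 12, 2017 + 37 days = Jul 19, 2017.

Wednesday, July 19, 2017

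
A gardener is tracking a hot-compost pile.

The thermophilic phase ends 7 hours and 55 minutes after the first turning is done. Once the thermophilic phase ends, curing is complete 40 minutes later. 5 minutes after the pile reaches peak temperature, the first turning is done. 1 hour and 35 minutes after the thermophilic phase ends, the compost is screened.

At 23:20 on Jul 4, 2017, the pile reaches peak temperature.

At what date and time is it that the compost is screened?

The pile reaches peak temperature: 23:20 Jul 4, 2017.
The first turning is done: 23:20 Jul 4, 2017 + 5m = 23:25 Jul 4, 2017.
The thermophilic phase ends: 23:25 Jul 4, 2017 + 7h55m = 07:20 Jul 5, 2017.
The compost is screened: 07:20 Jul 5, 2017 + 1h35m = 08:55 Jul 5, 2017.

08:55 on Jul 5, 2017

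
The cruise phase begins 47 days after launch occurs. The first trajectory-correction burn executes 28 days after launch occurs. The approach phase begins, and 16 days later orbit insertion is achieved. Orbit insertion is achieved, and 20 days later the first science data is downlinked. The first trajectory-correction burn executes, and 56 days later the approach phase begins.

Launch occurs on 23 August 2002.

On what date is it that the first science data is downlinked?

Launch occurs: Aug 23, 2002.
The first trajectory-correction burn executes: Aug 23, 2002 + 28 days = Sep 20, 2002.
The approach phase begins: Sep 20, 2002 + 56 days = Nov 15, 2002.
Orbit insertion is achieved: Nov 15, 2002 + 16 days = Dec 1, 2002.
The first science data is downlinked: Dec 1, 2002 + 20 days = Dec 21, 2002.

21 December 2002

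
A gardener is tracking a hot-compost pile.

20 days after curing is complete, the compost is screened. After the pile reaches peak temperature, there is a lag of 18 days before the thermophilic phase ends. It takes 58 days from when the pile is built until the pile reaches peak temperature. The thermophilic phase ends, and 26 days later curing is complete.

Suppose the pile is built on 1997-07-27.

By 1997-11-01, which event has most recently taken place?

The pile is built: Jul 27, 1997.
The pile reaches peak temperature: Jul 27, 1997 + 58 days = Sep 23, 1997.
The thermophilic phase ends: Sep 23, 1997 + 18 days = Oct 11, 1997.
Curing is complete: Oct 11, 1997 + 26 days = Nov 6, 1997.
The compost is screened: Nov 6, 1997 + 20 days = Nov 26, 1997.
Nov 1, 1997 falls between when the thermophilic phase ends (Oct 11, 1997) and when curing is complete (Nov 6, 1997).

The thermophilic phase ends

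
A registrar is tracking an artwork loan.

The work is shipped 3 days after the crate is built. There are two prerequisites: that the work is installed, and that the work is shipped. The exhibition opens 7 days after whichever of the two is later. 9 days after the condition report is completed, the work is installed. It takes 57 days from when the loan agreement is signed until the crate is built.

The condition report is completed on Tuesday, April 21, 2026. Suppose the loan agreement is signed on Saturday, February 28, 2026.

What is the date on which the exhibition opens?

The condition report is completed: Apr 21, 2026.
The work is installed: Apr 21, 2026 + 9 days = Apr 30, 2026.
The loan agreement is signed: Feb 28, 2026.
The crate is built: Feb 28, 2026 + 57 days = Apr 26, 2026.
The work is shipped: Apr 26, 2026 + 3 days = Apr 29, 2026.
Both prerequisites met — the work is installed (Apr 30, 2026), the work is shipped (Apr 29, 2026); the later is Apr 30, 2026.
The exhibition opens: Apr 30, 2026 + 7 days = May 7, 2026.

Thursday, May 7, 2026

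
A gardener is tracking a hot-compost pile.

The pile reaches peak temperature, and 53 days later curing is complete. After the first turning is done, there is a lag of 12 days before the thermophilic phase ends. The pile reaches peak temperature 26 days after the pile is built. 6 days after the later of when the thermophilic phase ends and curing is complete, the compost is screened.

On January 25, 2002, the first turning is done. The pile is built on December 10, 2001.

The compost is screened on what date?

March 5, 2002

The first turning is done: Jan 25, 2002.
The thermophilic phase ends: Jan 25, 2002 + 12 days = Feb 6, 2002.
The pile is built: Dec 10, 2001.
The pile reaches peak temperature: Dec 10, 2001 + 26 days = Jan 5, 2002.
Curing is complete: Jan 5, 2002 + 53 days = Feb 27, 2002.
Both prerequisites met — the thermophilic phase ends (Feb 6, 2002), curing is complete (Feb 27, 2002); the later is Feb 27, 2002.
The compost is screened: Feb 27, 2002 + 6 days = Mar 5, 2002.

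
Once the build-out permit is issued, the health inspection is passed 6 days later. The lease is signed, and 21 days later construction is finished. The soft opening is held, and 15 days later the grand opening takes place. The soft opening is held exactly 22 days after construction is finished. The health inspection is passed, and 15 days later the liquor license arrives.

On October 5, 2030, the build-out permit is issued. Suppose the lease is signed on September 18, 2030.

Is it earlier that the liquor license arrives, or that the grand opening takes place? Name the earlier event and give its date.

The liquor license arrives — October 26, 2030

The build-out permit is issued: Oct 5, 2030.
The health inspection is passed: Oct 5, 2030 + 6 days = Oct 11, 2030.
The liquor license arrives: Oct 11, 2030 + 15 days = Oct 26, 2030.
The lease is signed: Sep 18, 2030.
Construction is finished: Sep 18, 2030 + 21 days = Oct 9, 2030.
The soft opening is held: Oct 9, 2030 + 22 days = Oct 31, 2030.
The grand opening takes place: Oct 31, 2030 + 15 days = Nov 15, 2030.
Comparing: the liquor license arrives on Oct 26, 2030 vs the grand opening takes place on Nov 15, 2030. Earlier: the liquor license arrives.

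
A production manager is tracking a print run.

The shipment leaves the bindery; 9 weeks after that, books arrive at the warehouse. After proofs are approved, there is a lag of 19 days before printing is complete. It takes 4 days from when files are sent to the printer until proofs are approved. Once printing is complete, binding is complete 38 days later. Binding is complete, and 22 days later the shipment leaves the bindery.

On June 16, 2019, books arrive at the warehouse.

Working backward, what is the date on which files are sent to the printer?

January 21, 2019

Books arrive at the warehouse: Jun 16, 2019.
The shipment leaves the bindery: Jun 16, 2019 − 9 weeks = Apr 14, 2019.
Binding is complete: Apr 14, 2019 − 22 days = Mar 23, 2019.
Printing is complete: Mar 23, 2019 − 38 days = Feb 13, 2019.
Proofs are approved: Feb 13, 2019 − 19 days = Jan 25, 2019.
Files are sent to the printer: Jan 25, 2019 − 4 days = Jan 21, 2019.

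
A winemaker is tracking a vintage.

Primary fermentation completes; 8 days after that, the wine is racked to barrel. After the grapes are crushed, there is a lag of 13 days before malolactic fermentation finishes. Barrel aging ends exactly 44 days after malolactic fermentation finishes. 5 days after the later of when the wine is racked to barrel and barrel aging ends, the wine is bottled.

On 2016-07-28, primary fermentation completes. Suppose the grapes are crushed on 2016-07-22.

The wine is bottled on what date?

Primary fermentation completes: Jul 28, 2016.
The wine is racked to barrel: Jul 28, 2016 + 8 days = Aug 5, 2016.
The grapes are crushed: Jul 22, 2016.
Malolactic fermentation finishes: Jul 22, 2016 + 13 days = Aug 4, 2016.
Barrel aging ends: Aug 4, 2016 + 44 days = Sep 17, 2016.
Both prerequisites met — the wine is racked to barrel (Aug 5, 2016), barrel aging ends (Sep 17, 2016); the later is Sep 17, 2016.
The wine is bottled: Sep 17, 2016 + 5 days = Sep 22, 2016.

2016-09-22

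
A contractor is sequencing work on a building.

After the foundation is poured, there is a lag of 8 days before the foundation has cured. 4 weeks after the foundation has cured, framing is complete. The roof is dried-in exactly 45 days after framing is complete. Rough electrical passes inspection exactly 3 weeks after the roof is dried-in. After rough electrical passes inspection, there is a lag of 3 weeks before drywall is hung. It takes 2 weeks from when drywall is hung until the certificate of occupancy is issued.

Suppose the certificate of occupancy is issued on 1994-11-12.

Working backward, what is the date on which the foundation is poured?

1994-06-28

The certificate of occupancy is issued: Nov 12, 1994.
Drywall is hung: Nov 12, 1994 − 2 weeks = Oct 29, 1994.
Rough electrical passes inspection: Oct 29, 1994 − 3 weeks = Oct 8, 1994.
The roof is dried-in: Oct 8, 1994 − 3 weeks = Sep 17, 1994.
Framing is complete: Sep 17, 1994 − 45 days = Aug 3, 1994.
The foundation has cured: Aug 3, 1994 − 4 weeks = Jul 6, 1994.
The foundation is poured: Jul 6, 1994 − 8 days = Jun 28, 1994.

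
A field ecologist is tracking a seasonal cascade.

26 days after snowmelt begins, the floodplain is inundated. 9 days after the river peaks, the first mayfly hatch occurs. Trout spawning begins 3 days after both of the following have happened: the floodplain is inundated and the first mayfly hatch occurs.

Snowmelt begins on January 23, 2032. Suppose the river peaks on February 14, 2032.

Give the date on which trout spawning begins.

February 26, 2032

Snowmelt begins: Jan 23, 2032.
The floodplain is inundated: Jan 23, 2032 + 26 days = Feb 18, 2032.
The river peaks: Feb 14, 2032.
The first mayfly hatch occurs: Feb 14, 2032 + 9 days = Feb 23, 2032.
Both prerequisites met — the floodplain is inundated (Feb 18, 2032), the first mayfly hatch occurs (Feb 23, 2032); the later is Feb 23, 2032.
Trout spawning begins: Feb 23, 2032 + 3 days = Feb 26, 2032.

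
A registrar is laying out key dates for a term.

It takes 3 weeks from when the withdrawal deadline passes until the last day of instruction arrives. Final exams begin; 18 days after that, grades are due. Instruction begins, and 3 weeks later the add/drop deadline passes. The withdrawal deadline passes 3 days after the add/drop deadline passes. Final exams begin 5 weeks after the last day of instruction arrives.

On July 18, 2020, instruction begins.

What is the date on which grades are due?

Instruction begins: Jul 18, 2020.
The add/drop deadline passes: Jul 18, 2020 + 3 weeks = Aug 8, 2020.
The withdrawal deadline passes: Aug 8, 2020 + 3 days = Aug 11, 2020.
The last day of instruction arrives: Aug 11, 2020 + 3 weeks = Sep 1, 2020.
Final exams begin: Sep 1, 2020 + 5 weeks = Oct 6, 2020.
Grades are due: Oct 6, 2020 + 18 days = Oct 24, 2020.

October 24, 2020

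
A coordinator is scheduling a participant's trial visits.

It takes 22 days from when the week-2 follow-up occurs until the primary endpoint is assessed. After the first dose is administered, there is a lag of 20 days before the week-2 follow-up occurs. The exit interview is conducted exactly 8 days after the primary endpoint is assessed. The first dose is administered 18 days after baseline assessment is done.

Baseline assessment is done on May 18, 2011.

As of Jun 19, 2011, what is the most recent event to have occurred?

Baseline assessment is done: May 18, 2011.
The first dose is administered: May 18, 2011 + 18 days = Jun 5, 2011.
The week-2 follow-up occurs: Jun 5, 2011 + 20 days = Jun 25, 2011.
The primary endpoint is assessed: Jun 25, 2011 + 22 days = Jul 17, 2011.
The exit interview is conducted: Jul 17, 2011 + 8 days = Jul 25, 2011.
Jun 19, 2011 falls between when the first dose is administered (Jun 5, 2011) and when the week-2 follow-up occurs (Jun 25, 2011).

The first dose is administered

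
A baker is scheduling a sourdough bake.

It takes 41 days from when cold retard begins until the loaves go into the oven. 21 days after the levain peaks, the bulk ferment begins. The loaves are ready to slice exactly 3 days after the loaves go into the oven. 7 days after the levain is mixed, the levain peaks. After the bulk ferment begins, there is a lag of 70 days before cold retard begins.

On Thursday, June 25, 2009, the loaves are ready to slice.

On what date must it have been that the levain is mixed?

Tuesday, February 3, 2009

The loaves are ready to slice: Jun 25, 2009.
The loaves go into the oven: Jun 25, 2009 − 3 days = Jun 22, 2009.
Cold retard begins: Jun 22, 2009 − 41 days = May 12, 2009.
The bulk ferment begins: May 12, 2009 − 70 days = Mar 3, 2009.
The levain peaks: Mar 3, 2009 − 21 days = Feb 10, 2009.
The levain is mixed: Feb 10, 2009 − 7 days = Feb 3, 2009.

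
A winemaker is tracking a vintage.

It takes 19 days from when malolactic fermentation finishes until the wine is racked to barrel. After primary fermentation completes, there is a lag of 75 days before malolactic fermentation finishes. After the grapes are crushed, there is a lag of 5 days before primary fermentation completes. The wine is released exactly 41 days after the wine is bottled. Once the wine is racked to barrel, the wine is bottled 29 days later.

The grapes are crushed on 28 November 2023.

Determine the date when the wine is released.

The grapes are crushed: Nov 28, 2023.
Primary fermentation completes: Nov 28, 2023 + 5 days = Dec 3, 2023.
Malolactic fermentation finishes: Dec 3, 2023 + 75 days = Feb 16, 2024.
The wine is racked to barrel: Feb 16, 2024 + 19 days = Mar 6, 2024.
The wine is bottled: Mar 6, 2024 + 29 days = Apr 4, 2024.
The wine is released: Apr 4, 2024 + 41 days = May 15, 2024.

15 May 2024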